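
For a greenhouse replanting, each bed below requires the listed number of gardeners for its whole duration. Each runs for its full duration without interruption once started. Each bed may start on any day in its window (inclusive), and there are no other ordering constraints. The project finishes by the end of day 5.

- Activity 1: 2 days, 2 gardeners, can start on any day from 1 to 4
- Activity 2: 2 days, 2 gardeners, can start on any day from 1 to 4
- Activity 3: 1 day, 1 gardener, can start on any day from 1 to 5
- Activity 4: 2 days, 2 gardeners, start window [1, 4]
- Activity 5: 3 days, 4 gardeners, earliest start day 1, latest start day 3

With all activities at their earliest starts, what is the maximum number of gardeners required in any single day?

Early-start schedule: Activity 1@1, Activity 2@1, Activity 3@1, Activity 4@1, Activity 5@1.
Load per day: day 1: 11, day 2: 10, day 3: 4, day 4: 0, day 5: 0.
Peak is 11.

11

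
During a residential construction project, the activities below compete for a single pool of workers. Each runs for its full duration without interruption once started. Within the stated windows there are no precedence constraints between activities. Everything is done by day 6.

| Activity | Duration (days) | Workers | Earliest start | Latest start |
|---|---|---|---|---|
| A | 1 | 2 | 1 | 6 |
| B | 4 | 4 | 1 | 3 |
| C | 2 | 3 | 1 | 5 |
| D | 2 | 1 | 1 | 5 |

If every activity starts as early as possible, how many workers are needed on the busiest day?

Early-start schedule: A@1, B@1, C@1, D@1.
Load per day: day 1: 10, day 2: 8, day 3: 4, day 4: 4, day 5: 0, day 6: 0.
Peak is 10.

10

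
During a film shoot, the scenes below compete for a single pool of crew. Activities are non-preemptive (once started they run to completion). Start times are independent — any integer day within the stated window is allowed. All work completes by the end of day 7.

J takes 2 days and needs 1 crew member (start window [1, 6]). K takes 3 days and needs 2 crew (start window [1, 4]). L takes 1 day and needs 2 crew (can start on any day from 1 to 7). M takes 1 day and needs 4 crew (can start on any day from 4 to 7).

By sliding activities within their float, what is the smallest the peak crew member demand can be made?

4

Early-start (J@1, K@1, L@1, M@4) gives peak 5: d1:5  d2:3  d3:2  d4:4  d5:0  d6:0  d7:0.
Shift L→3.
Schedule J@1, K@1, L@3, M@4: d1:3  d2:3  d3:4  d4:4  d5:0  d6:0  d7:0 — peak 4.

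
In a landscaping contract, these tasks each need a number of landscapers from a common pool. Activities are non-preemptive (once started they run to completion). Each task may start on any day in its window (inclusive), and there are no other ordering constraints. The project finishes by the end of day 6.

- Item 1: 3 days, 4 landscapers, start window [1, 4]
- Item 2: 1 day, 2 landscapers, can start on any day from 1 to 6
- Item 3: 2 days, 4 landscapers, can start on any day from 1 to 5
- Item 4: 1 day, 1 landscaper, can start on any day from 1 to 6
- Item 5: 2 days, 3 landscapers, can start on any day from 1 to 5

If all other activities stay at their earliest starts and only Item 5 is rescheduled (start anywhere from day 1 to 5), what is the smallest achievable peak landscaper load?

11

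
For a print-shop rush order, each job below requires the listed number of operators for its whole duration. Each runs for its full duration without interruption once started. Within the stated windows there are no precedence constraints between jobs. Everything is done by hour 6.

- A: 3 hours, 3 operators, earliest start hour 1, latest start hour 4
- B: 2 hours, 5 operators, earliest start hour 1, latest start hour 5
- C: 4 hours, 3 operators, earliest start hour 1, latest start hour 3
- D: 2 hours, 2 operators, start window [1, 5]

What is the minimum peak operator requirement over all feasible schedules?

7

Early-start (A@1, B@1, C@1, D@1) gives peak 13: h1:13  h2:13  h3:6  h4:3  h5:0  h6:0.
Shift B→5, D→4.
Schedule A@1, B@5, C@1, D@4: h1:6  h2:6  h3:6  h4:5  h5:7  h6:5 — peak 7.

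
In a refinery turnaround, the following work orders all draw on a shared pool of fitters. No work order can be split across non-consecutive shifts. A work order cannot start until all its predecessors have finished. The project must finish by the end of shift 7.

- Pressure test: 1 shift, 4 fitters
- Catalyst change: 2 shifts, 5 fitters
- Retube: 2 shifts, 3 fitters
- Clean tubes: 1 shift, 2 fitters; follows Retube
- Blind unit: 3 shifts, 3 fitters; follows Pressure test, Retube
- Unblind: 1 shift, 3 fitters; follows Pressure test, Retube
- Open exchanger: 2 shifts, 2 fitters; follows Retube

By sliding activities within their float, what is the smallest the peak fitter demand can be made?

7

Early-start (Pressure test@1, Catalyst change@1, Retube@1, Clean tubes@3, Blind unit@3, Unblind@3, Open exchanger@3) gives peak 12: s1:12  s2:8  s3:10  s4:5  s5:3  s6:0  s7:0.
Shift Catalyst change→3, Blind unit→5, Unblind→5, Open exchanger→6.
Schedule Pressure test@1, Catalyst change@3, Retube@1, Clean tubes@3, Blind unit@5, Unblind@5, Open exchanger@6: s1:7  s2:3  s3:7  s4:5  s5:6  s6:5  s7:5 — peak 7.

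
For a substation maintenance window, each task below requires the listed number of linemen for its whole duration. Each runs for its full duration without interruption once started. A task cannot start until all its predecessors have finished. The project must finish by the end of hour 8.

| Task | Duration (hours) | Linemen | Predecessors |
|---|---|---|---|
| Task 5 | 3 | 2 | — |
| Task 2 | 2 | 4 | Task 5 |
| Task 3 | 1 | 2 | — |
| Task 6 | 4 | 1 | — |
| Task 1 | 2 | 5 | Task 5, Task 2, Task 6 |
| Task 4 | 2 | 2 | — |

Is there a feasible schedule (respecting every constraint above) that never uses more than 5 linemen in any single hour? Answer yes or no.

Schedule Task 5@1, Task 2@4, Task 3@1, Task 6@1, Task 1@6, Task 4@2: h1:5  h2:5  h3:5  h4:5  h5:4  h6:5  h7:5  h8:0 — peak 5 ≤ 5.

yes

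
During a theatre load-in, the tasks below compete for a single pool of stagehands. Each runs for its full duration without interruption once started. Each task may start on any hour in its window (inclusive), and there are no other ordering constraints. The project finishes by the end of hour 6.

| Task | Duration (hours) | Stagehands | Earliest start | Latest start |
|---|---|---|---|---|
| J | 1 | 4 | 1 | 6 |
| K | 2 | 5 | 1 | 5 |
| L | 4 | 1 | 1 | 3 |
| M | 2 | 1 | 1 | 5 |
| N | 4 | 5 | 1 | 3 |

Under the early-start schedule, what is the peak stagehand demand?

Early-start schedule: J@1, K@1, L@1, M@1, N@1.
Load per hour: hour 1: 16, hour 2: 12, hour 3: 6, hour 4: 6, hour 5: 0, hour 6: 0.
Peak is 16.

16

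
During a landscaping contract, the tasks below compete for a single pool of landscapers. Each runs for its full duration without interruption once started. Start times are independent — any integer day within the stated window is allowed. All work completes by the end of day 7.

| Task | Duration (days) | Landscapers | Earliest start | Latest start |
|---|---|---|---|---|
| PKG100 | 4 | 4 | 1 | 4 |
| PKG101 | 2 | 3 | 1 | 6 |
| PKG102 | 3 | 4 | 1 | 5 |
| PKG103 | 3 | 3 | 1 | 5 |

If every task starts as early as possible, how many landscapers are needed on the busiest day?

14

Early-start schedule: PKG100@1, PKG101@1, PKG102@1, PKG103@1.
Load per day: day 1: 14, day 2: 14, day 3: 11, day 4: 4, day 5: 0, day 6: 0, day 7: 0.
Peak is 14.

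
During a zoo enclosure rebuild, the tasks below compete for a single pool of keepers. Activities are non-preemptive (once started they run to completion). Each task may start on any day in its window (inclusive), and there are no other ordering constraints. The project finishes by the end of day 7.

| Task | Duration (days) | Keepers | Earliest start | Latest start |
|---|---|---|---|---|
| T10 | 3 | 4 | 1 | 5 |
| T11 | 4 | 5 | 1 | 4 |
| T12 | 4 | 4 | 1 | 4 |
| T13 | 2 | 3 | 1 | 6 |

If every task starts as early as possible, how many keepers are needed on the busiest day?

Early-start schedule: T10@1, T11@1, T12@1, T13@1.
Load per day: day 1: 16, day 2: 16, day 3: 13, day 4: 9, day 5: 0, day 6: 0, day 7: 0.
Peak is 16.

16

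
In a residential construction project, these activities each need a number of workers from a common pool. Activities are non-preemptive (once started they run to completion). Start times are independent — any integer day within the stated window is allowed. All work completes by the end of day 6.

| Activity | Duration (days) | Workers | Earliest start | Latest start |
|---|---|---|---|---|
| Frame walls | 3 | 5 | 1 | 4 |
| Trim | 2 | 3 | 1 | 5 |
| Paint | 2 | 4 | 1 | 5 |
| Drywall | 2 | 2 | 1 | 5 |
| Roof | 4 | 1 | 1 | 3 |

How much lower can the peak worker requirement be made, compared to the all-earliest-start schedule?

Early-start peak: d1:15  d2:15  d3:6  d4:1  d5:0  d6:0 ⇒ 15.
Leveled (Frame walls@1, Trim@1, Paint@4, Drywall@3, Roof@3): d1:8  d2:8  d3:8  d4:7  d5:5  d6:1 ⇒ 8.
Reduction 15 − 8 = 7.

7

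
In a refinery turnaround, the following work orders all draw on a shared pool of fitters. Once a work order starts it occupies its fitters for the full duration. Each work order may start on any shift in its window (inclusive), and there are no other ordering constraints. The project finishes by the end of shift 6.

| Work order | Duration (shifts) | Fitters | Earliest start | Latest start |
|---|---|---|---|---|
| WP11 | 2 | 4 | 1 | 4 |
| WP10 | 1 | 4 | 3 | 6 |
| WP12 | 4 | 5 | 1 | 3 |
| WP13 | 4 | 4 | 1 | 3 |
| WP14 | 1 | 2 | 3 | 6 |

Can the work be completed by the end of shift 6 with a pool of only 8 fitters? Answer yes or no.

no

Total fitter-shifts = 50; over 6 shifts the average is 50/6 > 8, so some shift must exceed 8.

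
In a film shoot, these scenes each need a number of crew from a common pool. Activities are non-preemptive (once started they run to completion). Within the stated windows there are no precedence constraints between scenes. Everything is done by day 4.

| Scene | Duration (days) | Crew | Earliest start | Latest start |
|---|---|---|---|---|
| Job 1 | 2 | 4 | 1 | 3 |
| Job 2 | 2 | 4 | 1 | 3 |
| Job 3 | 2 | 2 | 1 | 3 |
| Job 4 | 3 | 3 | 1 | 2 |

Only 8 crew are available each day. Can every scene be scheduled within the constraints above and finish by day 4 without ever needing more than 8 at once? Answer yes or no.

no

The minimum achievable peak is 9; 8 < 9, so no feasible schedule stays within the cap.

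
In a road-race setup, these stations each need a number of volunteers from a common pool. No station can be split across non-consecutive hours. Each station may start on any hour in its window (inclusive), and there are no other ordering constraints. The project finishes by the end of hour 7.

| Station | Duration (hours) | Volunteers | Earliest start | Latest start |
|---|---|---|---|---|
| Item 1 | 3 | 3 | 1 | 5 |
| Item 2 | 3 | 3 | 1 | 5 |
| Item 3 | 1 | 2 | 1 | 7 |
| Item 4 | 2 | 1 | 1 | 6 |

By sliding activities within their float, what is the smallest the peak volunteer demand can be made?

4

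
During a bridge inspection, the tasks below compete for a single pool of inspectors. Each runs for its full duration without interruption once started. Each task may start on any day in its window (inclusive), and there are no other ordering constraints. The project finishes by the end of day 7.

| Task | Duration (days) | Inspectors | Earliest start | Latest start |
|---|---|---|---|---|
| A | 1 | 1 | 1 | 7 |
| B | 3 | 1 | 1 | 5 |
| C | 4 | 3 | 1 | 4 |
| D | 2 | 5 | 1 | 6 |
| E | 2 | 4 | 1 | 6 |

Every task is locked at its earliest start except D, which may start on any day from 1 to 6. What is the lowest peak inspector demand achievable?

9

D@1: d1:14  d2:13  d3:4  d4:3  d5:0  d6:0  d7:0 → peak 14
D@2: d1:9  d2:13  d3:9  d4:3  d5:0  d6:0  d7:0 → peak 13
D@3: d1:9  d2:8  d3:9  d4:8  d5:0  d6:0  d7:0 → peak 9
D@4: d1:9  d2:8  d3:4  d4:8  d5:5  d6:0  d7:0 → peak 9
D@5: d1:9  d2:8  d3:4  d4:3  d5:5  d6:5  d7:0 → peak 9
D@6: d1:9  d2:8  d3:4  d4:3  d5:0  d6:5  d7:5 → peak 9
Best is D@3, peak 9.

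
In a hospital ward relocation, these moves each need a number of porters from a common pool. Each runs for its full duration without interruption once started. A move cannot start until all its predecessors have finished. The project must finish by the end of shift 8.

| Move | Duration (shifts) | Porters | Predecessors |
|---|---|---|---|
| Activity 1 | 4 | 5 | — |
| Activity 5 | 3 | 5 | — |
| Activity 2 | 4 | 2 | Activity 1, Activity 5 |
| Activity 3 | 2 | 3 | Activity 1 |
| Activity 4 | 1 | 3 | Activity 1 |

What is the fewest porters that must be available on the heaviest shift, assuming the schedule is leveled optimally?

10

Schedule Activity 1@1, Activity 5@1, Activity 2@5, Activity 3@5, Activity 4@5: s1:10  s2:10  s3:10  s4:5  s5:8  s6:5  s7:2  s8:2 — peak 10.
No arrangement of the 24 feasible schedules does better.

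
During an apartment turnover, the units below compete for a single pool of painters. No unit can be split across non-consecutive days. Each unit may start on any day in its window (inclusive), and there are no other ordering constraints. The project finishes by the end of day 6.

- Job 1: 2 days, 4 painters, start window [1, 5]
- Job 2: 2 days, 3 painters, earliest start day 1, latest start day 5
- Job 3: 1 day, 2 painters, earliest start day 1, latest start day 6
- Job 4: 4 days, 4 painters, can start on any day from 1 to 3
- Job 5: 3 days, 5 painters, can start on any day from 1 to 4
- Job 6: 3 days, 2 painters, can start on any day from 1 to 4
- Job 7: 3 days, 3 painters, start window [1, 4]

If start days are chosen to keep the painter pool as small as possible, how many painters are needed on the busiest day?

11

Early-start (Job 1@1, Job 2@1, Job 3@1, Job 4@1, Job 5@1, Job 6@1, Job 7@1) gives peak 23: d1:23  d2:21  d3:14  d4:4  d5:0  d6:0.
Shift Job 3→3, Job 4→3, Job 5→4, Job 6→3.
Schedule Job 1@1, Job 2@1, Job 3@3, Job 4@3, Job 5@4, Job 6@3, Job 7@1: d1:10  d2:10  d3:11  d4:11  d5:11  d6:9 — peak 11.
Total painter-days = 62 over 6 days ⇒ peak ≥ ⌈62/6⌉ = 11, so 11 is optimal.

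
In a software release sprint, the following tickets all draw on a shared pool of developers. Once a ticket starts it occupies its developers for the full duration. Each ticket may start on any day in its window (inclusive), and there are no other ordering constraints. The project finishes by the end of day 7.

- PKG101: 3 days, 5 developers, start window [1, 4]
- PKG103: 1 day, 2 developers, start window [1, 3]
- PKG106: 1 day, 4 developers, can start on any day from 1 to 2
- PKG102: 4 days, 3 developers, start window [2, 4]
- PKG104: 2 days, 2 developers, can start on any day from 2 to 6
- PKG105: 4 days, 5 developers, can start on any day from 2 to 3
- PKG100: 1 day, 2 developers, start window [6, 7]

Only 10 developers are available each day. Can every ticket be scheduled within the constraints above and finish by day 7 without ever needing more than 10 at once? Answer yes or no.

Schedule PKG101@1, PKG103@1, PKG106@2, PKG102@4, PKG104@4, PKG105@3, PKG100@6: d1:7  d2:9  d3:10  d4:10  d5:10  d6:10  d7:3 — peak 10 ≤ 10.

yes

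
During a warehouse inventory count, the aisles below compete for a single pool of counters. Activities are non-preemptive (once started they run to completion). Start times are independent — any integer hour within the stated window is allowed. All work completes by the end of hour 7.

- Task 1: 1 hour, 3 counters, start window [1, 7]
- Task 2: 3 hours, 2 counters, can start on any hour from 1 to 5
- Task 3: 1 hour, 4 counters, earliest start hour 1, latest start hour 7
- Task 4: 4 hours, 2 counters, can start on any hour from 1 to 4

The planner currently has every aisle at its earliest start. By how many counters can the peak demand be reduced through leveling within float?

7

Early-start peak: h1:11  h2:4  h3:4  h4:2  h5:0  h6:0  h7:0 ⇒ 11.
Leveled (Task 1@1, Task 2@2, Task 3@6, Task 4@2): h1:3  h2:4  h3:4  h4:4  h5:2  h6:4  h7:0 ⇒ 4.
Reduction 11 − 4 = 7.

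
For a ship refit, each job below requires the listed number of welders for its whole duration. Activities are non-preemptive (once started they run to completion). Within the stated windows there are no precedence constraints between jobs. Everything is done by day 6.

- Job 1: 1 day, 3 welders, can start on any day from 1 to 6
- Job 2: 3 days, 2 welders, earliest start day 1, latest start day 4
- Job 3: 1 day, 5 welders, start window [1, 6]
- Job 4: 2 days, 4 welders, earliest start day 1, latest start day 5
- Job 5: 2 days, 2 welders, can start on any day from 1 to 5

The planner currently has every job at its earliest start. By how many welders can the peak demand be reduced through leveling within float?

11

Early-start peak: d1:16  d2:8  d3:2  d4:0  d5:0  d6:0 ⇒ 16.
Leveled (Job 1@1, Job 2@1, Job 3@4, Job 4@5, Job 5@2): d1:5  d2:4  d3:4  d4:5  d5:4  d6:4 ⇒ 5.
Reduction 16 − 5 = 11.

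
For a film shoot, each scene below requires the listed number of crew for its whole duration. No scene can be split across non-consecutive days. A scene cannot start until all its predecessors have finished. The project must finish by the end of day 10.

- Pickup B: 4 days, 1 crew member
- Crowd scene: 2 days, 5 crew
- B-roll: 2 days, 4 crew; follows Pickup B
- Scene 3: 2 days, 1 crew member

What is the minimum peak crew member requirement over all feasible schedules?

5

Early-start (Pickup B@1, Crowd scene@1, B-roll@5, Scene 3@1) gives peak 7: d1:7  d2:7  d3:1  d4:1  d5:4  d6:4  d7:0  d8:0  d9:0  d10:0.
Shift Crowd scene→5, B-roll→7.
Schedule Pickup B@1, Crowd scene@5, B-roll@7, Scene 3@1: d1:2  d2:2  d3:1  d4:1  d5:5  d6:5  d7:4  d8:4  d9:0  d10:0 — peak 5.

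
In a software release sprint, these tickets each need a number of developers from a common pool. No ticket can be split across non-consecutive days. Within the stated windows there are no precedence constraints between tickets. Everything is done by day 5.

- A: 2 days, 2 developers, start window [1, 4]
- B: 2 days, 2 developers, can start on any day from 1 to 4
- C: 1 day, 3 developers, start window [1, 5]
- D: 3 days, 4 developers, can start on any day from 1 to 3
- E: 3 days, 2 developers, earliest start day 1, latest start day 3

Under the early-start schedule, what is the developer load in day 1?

13

At early start, day 1 has: A, B, C, D, E.
Demand: 2 + 2 + 3 + 4 + 2 = 13.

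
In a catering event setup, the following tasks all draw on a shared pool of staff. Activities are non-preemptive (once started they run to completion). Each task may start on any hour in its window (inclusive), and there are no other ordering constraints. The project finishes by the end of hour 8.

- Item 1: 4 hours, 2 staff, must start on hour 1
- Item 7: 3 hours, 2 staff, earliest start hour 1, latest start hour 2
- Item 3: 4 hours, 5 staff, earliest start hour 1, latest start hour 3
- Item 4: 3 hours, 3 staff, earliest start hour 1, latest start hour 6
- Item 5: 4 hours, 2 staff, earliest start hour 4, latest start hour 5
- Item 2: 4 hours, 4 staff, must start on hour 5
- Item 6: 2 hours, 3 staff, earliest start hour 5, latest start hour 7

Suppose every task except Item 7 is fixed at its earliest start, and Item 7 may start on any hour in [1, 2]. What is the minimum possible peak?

Item 7@1: h1:12  h2:12  h3:12  h4:9  h5:9  h6:9  h7:6  h8:4 → peak 12
Item 7@2: h1:10  h2:12  h3:12  h4:11  h5:9  h6:9  h7:6  h8:4 → peak 12
Best is Item 7@1, peak 12.

12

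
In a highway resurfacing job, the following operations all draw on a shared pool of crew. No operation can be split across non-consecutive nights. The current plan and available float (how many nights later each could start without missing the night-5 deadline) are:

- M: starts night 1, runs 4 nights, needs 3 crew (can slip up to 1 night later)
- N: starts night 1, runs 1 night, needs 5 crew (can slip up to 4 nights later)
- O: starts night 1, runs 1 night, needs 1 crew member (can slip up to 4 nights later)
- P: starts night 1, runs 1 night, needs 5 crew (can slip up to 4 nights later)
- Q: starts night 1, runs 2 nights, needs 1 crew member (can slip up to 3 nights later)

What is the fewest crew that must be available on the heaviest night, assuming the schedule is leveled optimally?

8

Early-start (M@1, N@1, O@1, P@1, Q@1) gives peak 15: n1:15  n2:4  n3:3  n4:3  n5:0.
Shift O→2, P→3, Q→4.
Schedule M@1, N@1, O@2, P@3, Q@4: n1:8  n2:4  n3:8  n4:4  n5:1 — peak 8.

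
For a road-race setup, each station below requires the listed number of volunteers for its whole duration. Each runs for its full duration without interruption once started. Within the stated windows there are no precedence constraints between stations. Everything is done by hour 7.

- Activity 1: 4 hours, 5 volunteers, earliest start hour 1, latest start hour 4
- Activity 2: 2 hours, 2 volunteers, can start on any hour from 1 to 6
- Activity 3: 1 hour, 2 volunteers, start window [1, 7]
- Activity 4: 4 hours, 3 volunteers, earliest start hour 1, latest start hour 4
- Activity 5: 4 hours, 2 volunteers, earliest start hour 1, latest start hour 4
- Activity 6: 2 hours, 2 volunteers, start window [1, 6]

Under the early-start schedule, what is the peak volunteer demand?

16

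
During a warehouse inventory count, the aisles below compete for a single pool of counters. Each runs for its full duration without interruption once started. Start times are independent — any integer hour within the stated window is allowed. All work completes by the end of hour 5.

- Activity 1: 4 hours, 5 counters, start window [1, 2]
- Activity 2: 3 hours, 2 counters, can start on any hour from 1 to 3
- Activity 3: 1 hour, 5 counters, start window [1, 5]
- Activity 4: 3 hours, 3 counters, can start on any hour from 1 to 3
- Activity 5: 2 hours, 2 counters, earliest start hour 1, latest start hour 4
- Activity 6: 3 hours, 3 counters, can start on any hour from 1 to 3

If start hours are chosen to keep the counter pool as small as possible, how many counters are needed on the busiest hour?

Early-start (Activity 1@1, Activity 2@1, Activity 3@1, Activity 4@1, Activity 5@1, Activity 6@1) gives peak 20: h1:20  h2:15  h3:13  h4:5  h5:0.
Shift Activity 4→2, Activity 5→4, Activity 6→2.
Schedule Activity 1@1, Activity 2@1, Activity 3@1, Activity 4@2, Activity 5@4, Activity 6@2: h1:12  h2:13  h3:13  h4:13  h5:2 — peak 13.

13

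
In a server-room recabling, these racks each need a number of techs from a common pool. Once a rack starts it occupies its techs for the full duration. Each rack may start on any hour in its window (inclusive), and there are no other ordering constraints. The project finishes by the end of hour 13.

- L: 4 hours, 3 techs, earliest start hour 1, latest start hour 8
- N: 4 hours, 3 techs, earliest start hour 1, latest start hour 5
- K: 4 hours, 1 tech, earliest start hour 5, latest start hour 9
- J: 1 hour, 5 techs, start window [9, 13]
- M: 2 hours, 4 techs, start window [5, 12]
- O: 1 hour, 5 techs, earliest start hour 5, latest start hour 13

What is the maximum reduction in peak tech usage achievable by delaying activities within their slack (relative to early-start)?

Early-start peak: h1:6  h2:6  h3:6  h4:6  h5:10  h6:5  h7:1  h8:1  h9:5  h10:0  h11:0  h12:0  h13:0 ⇒ 10.
Leveled (L@1, N@5, K@5, J@9, M@10, O@12): h1:3  h2:3  h3:3  h4:3  h5:4  h6:4  h7:4  h8:4  h9:5  h10:4  h11:4  h12:5  h13:0 ⇒ 5.
Reduction 10 − 5 = 5.

5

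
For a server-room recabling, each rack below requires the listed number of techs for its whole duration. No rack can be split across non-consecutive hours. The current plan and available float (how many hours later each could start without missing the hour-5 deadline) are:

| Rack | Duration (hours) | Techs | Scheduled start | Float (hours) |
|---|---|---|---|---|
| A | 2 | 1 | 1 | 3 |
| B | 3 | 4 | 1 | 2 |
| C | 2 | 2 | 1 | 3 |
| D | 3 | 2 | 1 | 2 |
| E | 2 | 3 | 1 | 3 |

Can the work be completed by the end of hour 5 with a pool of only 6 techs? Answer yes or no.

yes

Schedule A@1, B@3, C@1, D@3, E@1: h1:6  h2:6  h3:6  h4:6  h5:6 — peak 6 ≤ 6.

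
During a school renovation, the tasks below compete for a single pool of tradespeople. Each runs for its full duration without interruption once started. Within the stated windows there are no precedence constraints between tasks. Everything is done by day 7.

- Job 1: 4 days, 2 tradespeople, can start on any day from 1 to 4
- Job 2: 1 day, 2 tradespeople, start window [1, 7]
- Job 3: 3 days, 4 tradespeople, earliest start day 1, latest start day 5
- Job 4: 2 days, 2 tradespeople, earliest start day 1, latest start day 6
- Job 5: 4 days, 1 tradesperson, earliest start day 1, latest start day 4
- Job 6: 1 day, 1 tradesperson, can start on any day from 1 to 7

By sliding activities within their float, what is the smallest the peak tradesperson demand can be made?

Early-start (Job 1@1, Job 2@1, Job 3@1, Job 4@1, Job 5@1, Job 6@1) gives peak 12: d1:12  d2:9  d3:7  d4:3  d5:0  d6:0  d7:0.
Shift Job 3→5, Job 4→2, Job 6→4.
Schedule Job 1@1, Job 2@1, Job 3@5, Job 4@2, Job 5@1, Job 6@4: d1:5  d2:5  d3:5  d4:4  d5:4  d6:4  d7:4 — peak 5.
Total tradesperson-days = 31 over 7 days ⇒ peak ≥ ⌈31/7⌉ = 5, so 5 is optimal.

5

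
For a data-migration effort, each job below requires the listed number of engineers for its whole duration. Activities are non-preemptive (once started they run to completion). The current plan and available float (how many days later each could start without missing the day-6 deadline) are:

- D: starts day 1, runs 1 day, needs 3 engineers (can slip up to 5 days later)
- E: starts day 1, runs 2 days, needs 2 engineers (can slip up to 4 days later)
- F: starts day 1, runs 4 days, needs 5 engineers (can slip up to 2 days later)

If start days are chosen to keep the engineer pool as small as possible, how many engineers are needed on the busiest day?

Early-start (D@1, E@1, F@1) gives peak 10: d1:10  d2:7  d3:5  d4:5  d5:0  d6:0.
Shift F→3.
Schedule D@1, E@1, F@3: d1:5  d2:2  d3:5  d4:5  d5:5  d6:5 — peak 5.
Total engineer-days = 27 over 6 days ⇒ peak ≥ ⌈27/6⌉ = 5, so 5 is optimal.

5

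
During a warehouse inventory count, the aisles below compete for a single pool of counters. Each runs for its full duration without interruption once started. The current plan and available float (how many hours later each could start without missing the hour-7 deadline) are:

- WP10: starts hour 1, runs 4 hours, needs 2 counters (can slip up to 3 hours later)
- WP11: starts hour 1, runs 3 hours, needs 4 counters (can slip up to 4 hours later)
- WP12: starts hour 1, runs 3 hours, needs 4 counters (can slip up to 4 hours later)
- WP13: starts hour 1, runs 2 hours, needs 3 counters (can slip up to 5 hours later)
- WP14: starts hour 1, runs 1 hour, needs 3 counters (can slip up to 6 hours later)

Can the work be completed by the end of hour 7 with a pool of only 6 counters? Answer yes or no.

no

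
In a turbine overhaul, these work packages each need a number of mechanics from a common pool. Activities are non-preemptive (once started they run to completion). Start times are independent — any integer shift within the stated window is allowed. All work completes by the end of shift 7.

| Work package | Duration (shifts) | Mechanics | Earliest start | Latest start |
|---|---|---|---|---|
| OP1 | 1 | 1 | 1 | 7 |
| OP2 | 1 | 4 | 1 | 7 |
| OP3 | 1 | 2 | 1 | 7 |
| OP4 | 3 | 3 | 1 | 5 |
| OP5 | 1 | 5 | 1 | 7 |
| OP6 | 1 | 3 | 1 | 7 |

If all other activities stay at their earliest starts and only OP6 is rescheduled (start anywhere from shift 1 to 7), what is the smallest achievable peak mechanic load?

15

OP6@1: s1:18  s2:3  s3:3  s4:0  s5:0  s6:0  s7:0 → peak 18
OP6@2: s1:15  s2:6  s3:3  s4:0  s5:0  s6:0  s7:0 → peak 15
OP6@3: s1:15  s2:3  s3:6  s4:0  s5:0  s6:0  s7:0 → peak 15
OP6@4: s1:15  s2:3  s3:3  s4:3  s5:0  s6:0  s7:0 → peak 15
OP6@5: s1:15  s2:3  s3:3  s4:0  s5:3  s6:0  s7:0 → peak 15
OP6@6: s1:15  s2:3  s3:3  s4:0  s5:0  s6:3  s7:0 → peak 15
OP6@7: s1:15  s2:3  s3:3  s4:0  s5:0  s6:0  s7:3 → peak 15
Best is OP6@2, peak 15.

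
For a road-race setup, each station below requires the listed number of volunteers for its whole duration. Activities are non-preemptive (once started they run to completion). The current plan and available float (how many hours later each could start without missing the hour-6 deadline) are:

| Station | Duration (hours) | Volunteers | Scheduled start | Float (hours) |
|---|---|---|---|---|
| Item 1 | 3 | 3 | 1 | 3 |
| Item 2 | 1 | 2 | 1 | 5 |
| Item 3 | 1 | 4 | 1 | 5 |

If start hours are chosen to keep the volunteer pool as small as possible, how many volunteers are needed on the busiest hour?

Early-start (Item 1@1, Item 2@1, Item 3@1) gives peak 9: h1:9  h2:3  h3:3  h4:0  h5:0  h6:0.
Shift Item 2→4, Item 3→5.
Schedule Item 1@1, Item 2@4, Item 3@5: h1:3  h2:3  h3:3  h4:2  h5:4  h6:0 — peak 4.

4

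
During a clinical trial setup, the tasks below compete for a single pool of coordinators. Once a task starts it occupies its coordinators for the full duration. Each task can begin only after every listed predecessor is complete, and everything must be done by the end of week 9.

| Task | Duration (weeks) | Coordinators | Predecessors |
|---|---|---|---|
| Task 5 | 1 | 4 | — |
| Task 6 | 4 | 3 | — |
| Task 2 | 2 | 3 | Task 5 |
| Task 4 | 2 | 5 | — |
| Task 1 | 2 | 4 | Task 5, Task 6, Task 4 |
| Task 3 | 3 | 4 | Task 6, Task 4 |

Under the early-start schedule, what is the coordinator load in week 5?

At early start, week 5 has: Task 1, Task 3.
Demand: 4 + 4 = 8.

8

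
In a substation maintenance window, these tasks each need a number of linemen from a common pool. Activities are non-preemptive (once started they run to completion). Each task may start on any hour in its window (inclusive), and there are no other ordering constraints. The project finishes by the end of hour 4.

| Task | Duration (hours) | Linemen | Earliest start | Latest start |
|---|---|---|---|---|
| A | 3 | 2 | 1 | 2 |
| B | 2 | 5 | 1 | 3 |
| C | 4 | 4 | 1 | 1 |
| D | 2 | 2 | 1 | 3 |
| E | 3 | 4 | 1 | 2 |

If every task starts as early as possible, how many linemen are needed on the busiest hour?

Early-start schedule: A@1, B@1, C@1, D@1, E@1.
Load per hour: hour 1: 17, hour 2: 17, hour 3: 10, hour 4: 4.
Peak is 17.

17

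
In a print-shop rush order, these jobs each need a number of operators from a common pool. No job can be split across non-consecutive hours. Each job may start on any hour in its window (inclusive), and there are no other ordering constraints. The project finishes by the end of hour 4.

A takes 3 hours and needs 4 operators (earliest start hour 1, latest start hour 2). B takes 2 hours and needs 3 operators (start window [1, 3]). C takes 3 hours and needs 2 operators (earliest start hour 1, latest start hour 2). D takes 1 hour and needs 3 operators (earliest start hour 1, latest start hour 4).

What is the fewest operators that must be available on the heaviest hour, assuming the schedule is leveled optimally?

9

Early-start (A@1, B@1, C@1, D@1) gives peak 12: h1:12  h2:9  h3:6  h4:0.
Shift D→3.
Schedule A@1, B@1, C@1, D@3: h1:9  h2:9  h3:9  h4:0 — peak 9.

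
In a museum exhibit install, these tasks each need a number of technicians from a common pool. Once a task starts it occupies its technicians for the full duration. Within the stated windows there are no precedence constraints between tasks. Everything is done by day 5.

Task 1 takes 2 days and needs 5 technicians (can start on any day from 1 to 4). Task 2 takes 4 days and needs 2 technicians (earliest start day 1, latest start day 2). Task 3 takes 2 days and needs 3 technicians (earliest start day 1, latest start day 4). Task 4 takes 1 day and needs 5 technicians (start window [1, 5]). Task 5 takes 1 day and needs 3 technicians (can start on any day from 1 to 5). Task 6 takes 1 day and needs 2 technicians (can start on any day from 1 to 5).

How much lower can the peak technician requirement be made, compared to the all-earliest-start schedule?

13

Early-start peak: d1:20  d2:10  d3:2  d4:2  d5:0 ⇒ 20.
Leveled (Task 1@1, Task 2@1, Task 3@4, Task 4@3, Task 5@5, Task 6@4): d1:7  d2:7  d3:7  d4:7  d5:6 ⇒ 7.
Reduction 20 − 7 = 13.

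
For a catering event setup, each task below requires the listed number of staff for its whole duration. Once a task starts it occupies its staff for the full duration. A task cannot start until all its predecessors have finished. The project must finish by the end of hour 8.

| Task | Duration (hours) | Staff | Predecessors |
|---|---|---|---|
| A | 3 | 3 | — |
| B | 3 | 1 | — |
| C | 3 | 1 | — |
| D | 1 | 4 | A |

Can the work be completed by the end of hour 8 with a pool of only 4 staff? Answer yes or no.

Schedule A@1, B@1, C@4, D@7: h1:4  h2:4  h3:4  h4:1  h5:1  h6:1  h7:4  h8:0 — peak 4 ≤ 4.

yes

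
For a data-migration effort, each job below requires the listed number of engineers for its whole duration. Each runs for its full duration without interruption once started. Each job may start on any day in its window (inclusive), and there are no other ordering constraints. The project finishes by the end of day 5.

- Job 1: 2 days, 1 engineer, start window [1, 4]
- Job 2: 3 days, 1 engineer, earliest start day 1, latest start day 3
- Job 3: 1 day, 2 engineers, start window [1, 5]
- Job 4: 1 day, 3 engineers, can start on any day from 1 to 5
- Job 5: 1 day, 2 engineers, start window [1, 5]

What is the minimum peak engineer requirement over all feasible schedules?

3

Early-start (Job 1@1, Job 2@1, Job 3@1, Job 4@1, Job 5@1) gives peak 9: d1:9  d2:2  d3:1  d4:0  d5:0.
Shift Job 3→3, Job 4→4, Job 5→5.
Schedule Job 1@1, Job 2@1, Job 3@3, Job 4@4, Job 5@5: d1:2  d2:2  d3:3  d4:3  d5:2 — peak 3.
Total engineer-days = 12 over 5 days ⇒ peak ≥ ⌈12/5⌉ = 3, so 3 is optimal.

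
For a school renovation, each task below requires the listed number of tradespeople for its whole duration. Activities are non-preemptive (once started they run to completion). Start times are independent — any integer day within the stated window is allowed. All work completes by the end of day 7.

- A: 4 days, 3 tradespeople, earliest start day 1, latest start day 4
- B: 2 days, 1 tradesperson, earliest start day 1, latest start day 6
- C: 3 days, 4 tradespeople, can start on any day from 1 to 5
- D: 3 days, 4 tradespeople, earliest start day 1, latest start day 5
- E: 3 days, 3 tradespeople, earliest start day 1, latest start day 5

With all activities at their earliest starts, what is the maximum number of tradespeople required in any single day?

15

Early-start schedule: A@1, B@1, C@1, D@1, E@1.
Load per day: day 1: 15, day 2: 15, day 3: 14, day 4: 3, day 5: 0, day 6: 0, day 7: 0.
Peak is 15.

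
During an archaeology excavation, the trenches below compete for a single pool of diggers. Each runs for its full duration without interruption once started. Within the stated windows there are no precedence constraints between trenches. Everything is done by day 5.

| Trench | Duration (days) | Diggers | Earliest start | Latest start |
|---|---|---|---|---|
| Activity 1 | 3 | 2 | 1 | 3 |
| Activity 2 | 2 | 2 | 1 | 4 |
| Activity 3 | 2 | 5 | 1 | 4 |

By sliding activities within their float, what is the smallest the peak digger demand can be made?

5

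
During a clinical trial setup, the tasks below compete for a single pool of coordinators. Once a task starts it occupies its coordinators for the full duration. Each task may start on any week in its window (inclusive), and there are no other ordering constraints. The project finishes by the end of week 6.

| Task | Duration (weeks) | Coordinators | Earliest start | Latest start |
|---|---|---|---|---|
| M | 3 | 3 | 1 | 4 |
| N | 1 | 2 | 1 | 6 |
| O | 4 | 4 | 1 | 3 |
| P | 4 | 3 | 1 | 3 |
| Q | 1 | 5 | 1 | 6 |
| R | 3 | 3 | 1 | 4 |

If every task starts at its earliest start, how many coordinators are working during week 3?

13

At early start, week 3 has: M, O, P, R.
Demand: 3 + 4 + 3 + 3 = 13.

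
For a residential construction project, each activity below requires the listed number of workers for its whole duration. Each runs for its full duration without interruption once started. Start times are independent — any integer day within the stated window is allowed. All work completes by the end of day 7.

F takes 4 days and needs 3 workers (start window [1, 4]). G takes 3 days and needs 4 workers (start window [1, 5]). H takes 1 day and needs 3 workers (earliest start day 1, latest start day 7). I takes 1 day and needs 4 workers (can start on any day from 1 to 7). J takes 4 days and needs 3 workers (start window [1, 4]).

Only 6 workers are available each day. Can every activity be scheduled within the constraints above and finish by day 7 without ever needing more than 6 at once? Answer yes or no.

no

Total worker-days = 43; over 7 days the average is 43/7 > 6, so some day must exceed 6.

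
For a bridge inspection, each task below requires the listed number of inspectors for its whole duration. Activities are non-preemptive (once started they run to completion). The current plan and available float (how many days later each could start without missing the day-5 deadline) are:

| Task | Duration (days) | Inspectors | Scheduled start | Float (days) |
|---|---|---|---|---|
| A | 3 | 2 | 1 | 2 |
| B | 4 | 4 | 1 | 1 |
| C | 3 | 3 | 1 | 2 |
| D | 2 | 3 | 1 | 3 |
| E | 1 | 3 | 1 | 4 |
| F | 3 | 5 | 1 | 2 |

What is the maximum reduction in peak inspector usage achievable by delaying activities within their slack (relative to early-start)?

Early-start peak: d1:20  d2:17  d3:14  d4:4  d5:0 ⇒ 20.
Leveled (A@1, B@1, C@1, D@1, E@4, F@3): d1:12  d2:12  d3:14  d4:12  d5:5 ⇒ 14.
Reduction 20 − 14 = 6.

6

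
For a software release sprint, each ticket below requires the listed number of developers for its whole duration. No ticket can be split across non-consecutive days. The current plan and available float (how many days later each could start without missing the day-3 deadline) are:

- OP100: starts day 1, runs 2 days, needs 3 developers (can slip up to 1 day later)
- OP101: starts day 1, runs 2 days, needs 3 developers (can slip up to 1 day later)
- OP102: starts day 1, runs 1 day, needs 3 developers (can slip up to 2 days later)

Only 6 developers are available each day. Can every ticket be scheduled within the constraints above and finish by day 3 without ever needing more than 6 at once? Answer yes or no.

yes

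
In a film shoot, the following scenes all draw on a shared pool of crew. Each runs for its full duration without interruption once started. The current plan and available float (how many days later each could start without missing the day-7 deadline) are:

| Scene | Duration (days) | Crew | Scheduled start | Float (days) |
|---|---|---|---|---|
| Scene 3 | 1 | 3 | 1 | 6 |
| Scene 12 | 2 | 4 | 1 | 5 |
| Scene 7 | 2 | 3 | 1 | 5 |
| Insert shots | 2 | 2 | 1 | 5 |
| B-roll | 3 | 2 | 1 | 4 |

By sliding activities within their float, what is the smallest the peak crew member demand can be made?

Early-start (Scene 3@1, Scene 12@1, Scene 7@1, Insert shots@1, B-roll@1) gives peak 14: d1:14  d2:11  d3:2  d4:0  d5:0  d6:0  d7:0.
Shift Scene 12→2, Scene 7→4, Insert shots→6, B-roll→4.
Schedule Scene 3@1, Scene 12@2, Scene 7@4, Insert shots@6, B-roll@4: d1:3  d2:4  d3:4  d4:5  d5:5  d6:4  d7:2 — peak 5.

5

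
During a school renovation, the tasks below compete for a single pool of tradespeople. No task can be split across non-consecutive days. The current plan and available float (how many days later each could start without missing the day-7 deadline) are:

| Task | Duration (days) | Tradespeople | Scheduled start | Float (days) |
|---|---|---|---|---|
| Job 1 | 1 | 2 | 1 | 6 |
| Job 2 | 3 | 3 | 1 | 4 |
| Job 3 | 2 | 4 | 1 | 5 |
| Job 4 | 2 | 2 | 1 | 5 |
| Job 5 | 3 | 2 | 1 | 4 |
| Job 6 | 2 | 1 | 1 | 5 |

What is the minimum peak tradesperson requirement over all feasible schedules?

5

Early-start (Job 1@1, Job 2@1, Job 3@1, Job 4@1, Job 5@1, Job 6@1) gives peak 14: d1:14  d2:12  d3:5  d4:0  d5:0  d6:0  d7:0.
Shift Job 3→6, Job 4→4, Job 5→2, Job 6→4.
Schedule Job 1@1, Job 2@1, Job 3@6, Job 4@4, Job 5@2, Job 6@4: d1:5  d2:5  d3:5  d4:5  d5:3  d6:4  d7:4 — peak 5.
Total tradesperson-days = 31 over 7 days ⇒ peak ≥ ⌈31/7⌉ = 5, so 5 is optimal.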